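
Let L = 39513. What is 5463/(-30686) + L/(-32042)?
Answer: -346885341/245810203 ≈ -1.4112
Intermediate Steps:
5463/(-30686) + L/(-32042) = 5463/(-30686) + 39513/(-32042) = 5463*(-1/30686) + 39513*(-1/32042) = -5463/30686 - 39513/32042 = -346885341/245810203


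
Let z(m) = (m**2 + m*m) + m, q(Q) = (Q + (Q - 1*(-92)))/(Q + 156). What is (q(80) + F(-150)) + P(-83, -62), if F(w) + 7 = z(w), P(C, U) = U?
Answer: 2642142/59 ≈ 44782.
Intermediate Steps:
q(Q) = (92 + 2*Q)/(156 + Q) (q(Q) = (Q + (Q + 92))/(156 + Q) = (Q + (92 + Q))/(156 + Q) = (92 + 2*Q)/(156 + Q))
z(m) = m + 2*m**2 (z(m) = (m**2 + m**2) + m = 2*m**2 + m = m + 2*m**2)
F(w) = -7 + w*(1 + 2*w)
(q(80) + F(-150)) + P(-83, -62) = (2*(46 + 80)/(156 + 80) + (-7 - 150*(1 + 2*(-150)))) - 62 = (2*126/236 + (-7 - 150*(1 - 300))) - 62 = (2*(1/236)*126 + (-7 - 150*(-299))) - 62 = (63/59 + (-7 + 44850)) - 62 = (63/59 + 44843) - 62 = 2645800/59 - 62 = 2642142/59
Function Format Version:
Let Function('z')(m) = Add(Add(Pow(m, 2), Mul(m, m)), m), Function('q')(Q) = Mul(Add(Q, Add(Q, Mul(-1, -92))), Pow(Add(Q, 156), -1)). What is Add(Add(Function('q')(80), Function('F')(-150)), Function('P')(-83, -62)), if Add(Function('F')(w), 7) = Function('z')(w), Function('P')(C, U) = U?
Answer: Rational(2642142, 59) ≈ 44782.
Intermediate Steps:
Function('q')(Q) = Mul(Pow(Add(156, Q), -1), Add(92, Mul(2, Q))) (Function('q')(Q) = Mul(Add(Q, Add(Q, 92)), Pow(Add(156, Q), -1)) = Mul(Add(Q, Add(92, Q)), Pow(Add(156, Q), -1)) = Mul(Add(92, Mul(2, Q)), Pow(Add(156, Q), -1)) = Mul(Pow(Add(156, Q), -1), Add(92, Mul(2, Q))))
Function('z')(m) = Add(m, Mul(2, Pow(m, 2))) (Function('z')(m) = Add(Add(Pow(m, 2), Pow(m, 2)), m) = Add(Mul(2, Pow(m, 2)), m) = Add(m, Mul(2, Pow(m, 2))))
Function('F')(w) = Add(-7, Mul(w, Add(1, Mul(2, w))))
Add(Add(Function('q')(80), Function('F')(-150)), Function('P')(-83, -62)) = Add(Add(Mul(2, Pow(Add(156, 80), -1), Add(46, 80)), Add(-7, Mul(-150, Add(1, Mul(2, -150))))), -62) = Add(Add(Mul(2, Pow(236, -1), 126), Add(-7, Mul(-150, Add(1, -300)))), -62) = Add(Add(Mul(2, Rational(1, 236), 126), Add(-7, Mul(-150, -299))), -62) = Add(Add(Rational(63, 59), Add(-7, 44850)), -62) = Add(Add(Rational(63, 59), 44843), -62) = Add(Rational(2645800, 59), -62) = Rational(2642142, 59)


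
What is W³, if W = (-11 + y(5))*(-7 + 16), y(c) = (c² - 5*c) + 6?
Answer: -91125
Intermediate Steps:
y(c) = 6 + c² - 5*c
W = -45 (W = (-11 + (6 + 5² - 5*5))*(-7 + 16) = (-11 + (6 + 25 - 25))*9 = (-11 + 6)*9 = -5*9 = -45)
W³ = (-45)³ = -91125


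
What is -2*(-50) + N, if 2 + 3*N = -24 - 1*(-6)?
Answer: 280/3 ≈ 93.333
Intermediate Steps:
N = -20/3 (N = -⅔ + (-24 - 1*(-6))/3 = -⅔ + (-24 + 6)/3 = -⅔ + (⅓)*(-18) = -⅔ - 6 = -20/3 ≈ -6.6667)
-2*(-50) + N = -2*(-50) - 20/3 = 100 - 20/3 = 280/3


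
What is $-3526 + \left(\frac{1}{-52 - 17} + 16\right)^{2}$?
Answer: $- \frac{15570677}{4761} \approx -3270.5$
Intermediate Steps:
$-3526 + \left(\frac{1}{-52 - 17} + 16\right)^{2} = -3526 + \left(\frac{1}{-69} + 16\right)^{2} = -3526 + \left(- \frac{1}{69} + 16\right)^{2} = -3526 + \left(\frac{1103}{69}\right)^{2} = -3526 + \frac{1216609}{4761} = - \frac{15570677}{4761}$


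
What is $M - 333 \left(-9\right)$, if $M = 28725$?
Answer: $31722$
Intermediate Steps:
$M - 333 \left(-9\right) = 28725 - 333 \left(-9\right) = 28725 - -2997 = 28725 + 2997 = 31722$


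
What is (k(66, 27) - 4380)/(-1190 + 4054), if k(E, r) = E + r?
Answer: -4287/2864 ≈ -1.4969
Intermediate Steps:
(k(66, 27) - 4380)/(-1190 + 4054) = ((66 + 27) - 4380)/(-1190 + 4054) = (93 - 4380)/2864 = -4287*1/2864 = -4287/2864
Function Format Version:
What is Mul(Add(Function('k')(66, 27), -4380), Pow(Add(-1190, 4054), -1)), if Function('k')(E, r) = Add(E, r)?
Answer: Rational(-4287, 2864) ≈ -1.4969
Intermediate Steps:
Mul(Add(Function('k')(66, 27), -4380), Pow(Add(-1190, 4054), -1)) = Mul(Add(Add(66, 27), -4380), Pow(Add(-1190, 4054), -1)) = Mul(Add(93, -4380), Pow(2864, -1)) = Mul(-4287, Rational(1, 2864)) = Rational(-4287, 2864)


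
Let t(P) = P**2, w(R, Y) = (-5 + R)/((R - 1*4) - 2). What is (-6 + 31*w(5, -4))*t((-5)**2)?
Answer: -3750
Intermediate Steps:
w(R, Y) = (-5 + R)/(-6 + R) (w(R, Y) = (-5 + R)/((R - 4) - 2) = (-5 + R)/((-4 + R) - 2) = (-5 + R)/(-6 + R))
(-6 + 31*w(5, -4))*t((-5)**2) = (-6 + 31*((-5 + 5)/(-6 + 5)))*((-5)**2)**2 = (-6 + 31*(0/(-1)))*25**2 = (-6 + 31*(-1*0))*625 = (-6 + 31*0)*625 = (-6 + 0)*625 = -6*625 = -3750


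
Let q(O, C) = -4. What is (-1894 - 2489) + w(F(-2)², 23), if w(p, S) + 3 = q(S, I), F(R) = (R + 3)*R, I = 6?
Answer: -4390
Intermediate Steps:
F(R) = R*(3 + R) (F(R) = (3 + R)*R = R*(3 + R))
w(p, S) = -7 (w(p, S) = -3 - 4 = -7)
(-1894 - 2489) + w(F(-2)², 23) = (-1894 - 2489) - 7 = -4383 - 7 = -4390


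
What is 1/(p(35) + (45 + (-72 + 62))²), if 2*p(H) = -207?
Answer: 2/2243 ≈ 0.00089166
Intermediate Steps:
p(H) = -207/2 (p(H) = (½)*(-207) = -207/2)
1/(p(35) + (45 + (-72 + 62))²) = 1/(-207/2 + (45 + (-72 + 62))²) = 1/(-207/2 + (45 - 10)²) = 1/(-207/2 + 35²) = 1/(-207/2 + 1225) = 1/(2243/2) = 2/2243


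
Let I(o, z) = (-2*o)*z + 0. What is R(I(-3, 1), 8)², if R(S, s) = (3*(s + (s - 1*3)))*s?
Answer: 97344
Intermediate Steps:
I(o, z) = -2*o*z (I(o, z) = -2*o*z + 0 = -2*o*z)
R(S, s) = s*(-9 + 6*s) (R(S, s) = (3*(s + (s - 3)))*s = (3*(s + (-3 + s)))*s = (3*(-3 + 2*s))*s = (-9 + 6*s)*s = s*(-9 + 6*s))
R(I(-3, 1), 8)² = (3*8*(-3 + 2*8))² = (3*8*(-3 + 16))² = (3*8*13)² = 312² = 97344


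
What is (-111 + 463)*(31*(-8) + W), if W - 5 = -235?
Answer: -168256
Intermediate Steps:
W = -230 (W = 5 - 235 = -230)
(-111 + 463)*(31*(-8) + W) = (-111 + 463)*(31*(-8) - 230) = 352*(-248 - 230) = 352*(-478) = -168256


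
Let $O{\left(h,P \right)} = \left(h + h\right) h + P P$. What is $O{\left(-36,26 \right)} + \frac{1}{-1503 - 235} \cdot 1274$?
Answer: $\frac{2839255}{869} \approx 3267.3$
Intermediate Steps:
$O{\left(h,P \right)} = P^{2} + 2 h^{2}$ ($O{\left(h,P \right)} = 2 h h + P^{2} = 2 h^{2} + P^{2} = P^{2} + 2 h^{2}$)
$O{\left(-36,26 \right)} + \frac{1}{-1503 - 235} \cdot 1274 = \left(26^{2} + 2 \left(-36\right)^{2}\right) + \frac{1}{-1503 - 235} \cdot 1274 = \left(676 + 2 \cdot 1296\right) + \frac{1}{-1738} \cdot 1274 = \left(676 + 2592\right) - \frac{637}{869} = 3268 - \frac{637}{869} = \frac{2839255}{869}$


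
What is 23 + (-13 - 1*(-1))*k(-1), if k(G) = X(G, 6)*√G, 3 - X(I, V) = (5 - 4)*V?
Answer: 23 + 36*I ≈ 23.0 + 36.0*I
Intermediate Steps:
X(I, V) = 3 - V (X(I, V) = 3 - (5 - 4)*V = 3 - V)
k(G) = -3*√G (k(G) = (3 - 1*6)*√G = (3 - 6)*√G = -3*√G)
23 + (-13 - 1*(-1))*k(-1) = 23 + (-13 - 1*(-1))*(-3*I) = 23 + (-13 + 1)*(-3*I) = 23 - (-36)*I = 23 + 36*I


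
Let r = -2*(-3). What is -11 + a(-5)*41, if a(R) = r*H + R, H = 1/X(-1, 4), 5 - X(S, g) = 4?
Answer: 30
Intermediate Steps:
X(S, g) = 1 (X(S, g) = 5 - 1*4 = 5 - 4 = 1)
r = 6
H = 1 (H = 1/1 = 1)
a(R) = 6 + R (a(R) = 6*1 + R = 6 + R)
-11 + a(-5)*41 = -11 + (6 - 5)*41 = -11 + 1*41 = -11 + 41 = 30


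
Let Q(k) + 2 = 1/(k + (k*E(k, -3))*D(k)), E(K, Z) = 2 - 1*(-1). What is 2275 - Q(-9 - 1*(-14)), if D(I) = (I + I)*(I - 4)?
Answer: 352934/155 ≈ 2277.0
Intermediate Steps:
E(K, Z) = 3 (E(K, Z) = 2 + 1 = 3)
D(I) = 2*I*(-4 + I) (D(I) = (2*I)*(-4 + I) = 2*I*(-4 + I))
Q(k) = -2 + 1/(k + 6*k²*(-4 + k)) (Q(k) = -2 + 1/(k + (k*3)*(2*k*(-4 + k))) = -2 + 1/(k + (3*k)*(2*k*(-4 + k))) = -2 + 1/(k + 6*k²*(-4 + k)))
2275 - Q(-9 - 1*(-14)) = 2275 - (1 - 2*(-9 - 1*(-14)) + 12*(-9 - 1*(-14))²*(4 - (-9 - 1*(-14))))/((-9 - 1*(-14))*(1 + 6*(-9 - 1*(-14))*(-4 + (-9 - 1*(-14))))) = 2275 - (1 - 2*(-9 + 14) + 12*(-9 + 14)²*(4 - (-9 + 14)))/((-9 + 14)*(1 + 6*(-9 + 14)*(-4 + (-9 + 14)))) = 2275 - (1 - 2*5 + 12*5²*(4 - 1*5))/(5*(1 + 6*5*(-4 + 5))) = 2275 - (1 - 10 + 12*25*(4 - 5))/(5*(1 + 6*5*1)) = 2275 - (1 - 10 + 12*25*(-1))/(5*(1 + 30)) = 2275 - (1 - 10 - 300)/(5*31) = 2275 - (-309)/(5*31) = 2275 - 1*(-309/155) = 2275 + 309/155 = 352934/155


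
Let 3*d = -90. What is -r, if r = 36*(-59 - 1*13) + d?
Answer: 2622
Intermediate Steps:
d = -30 (d = (⅓)*(-90) = -30)
r = -2622 (r = 36*(-59 - 1*13) - 30 = 36*(-59 - 13) - 30 = 36*(-72) - 30 = -2592 - 30 = -2622)
-r = -1*(-2622) = 2622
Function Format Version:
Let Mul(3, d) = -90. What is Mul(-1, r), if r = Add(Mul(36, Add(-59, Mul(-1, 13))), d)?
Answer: 2622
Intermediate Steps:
d = -30 (d = Mul(Rational(1, 3), -90) = -30)
r = -2622 (r = Add(Mul(36, Add(-59, Mul(-1, 13))), -30) = Add(Mul(36, Add(-59, -13)), -30) = Add(Mul(36, -72), -30) = Add(-2592, -30) = -2622)
Mul(-1, r) = Mul(-1, -2622) = 2622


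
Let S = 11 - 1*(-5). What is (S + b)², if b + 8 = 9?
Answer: 289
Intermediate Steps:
b = 1 (b = -8 + 9 = 1)
S = 16 (S = 11 + 5 = 16)
(S + b)² = (16 + 1)² = 17² = 289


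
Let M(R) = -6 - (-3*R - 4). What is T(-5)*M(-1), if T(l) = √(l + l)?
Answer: -5*I*√10 ≈ -15.811*I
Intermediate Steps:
M(R) = -2 + 3*R (M(R) = -6 - (-4 - 3*R) = -6 + (4 + 3*R) = -2 + 3*R)
T(l) = √2*√l (T(l) = √(2*l) = √2*√l)
T(-5)*M(-1) = (√2*√(-5))*(-2 + 3*(-1)) = (√2*(I*√5))*(-2 - 3) = (I*√10)*(-5) = -5*I*√10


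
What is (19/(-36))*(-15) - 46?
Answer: -457/12 ≈ -38.083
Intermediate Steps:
(19/(-36))*(-15) - 46 = (19*(-1/36))*(-15) - 46 = -19/36*(-15) - 46 = 95/12 - 46 = -457/12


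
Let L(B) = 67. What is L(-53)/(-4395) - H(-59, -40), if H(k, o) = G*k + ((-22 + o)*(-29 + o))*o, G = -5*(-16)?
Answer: 772816733/4395 ≈ 1.7584e+5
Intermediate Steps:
G = 80
H(k, o) = 80*k + o*(-29 + o)*(-22 + o) (H(k, o) = 80*k + ((-22 + o)*(-29 + o))*o = 80*k + ((-29 + o)*(-22 + o))*o = 80*k + o*(-29 + o)*(-22 + o))
L(-53)/(-4395) - H(-59, -40) = 67/(-4395) - ((-40)³ - 51*(-40)² + 80*(-59) + 638*(-40)) = 67*(-1/4395) - (-64000 - 51*1600 - 4720 - 25520) = -67/4395 - (-64000 - 81600 - 4720 - 25520) = -67/4395 - 1*(-175840) = -67/4395 + 175840 = 772816733/4395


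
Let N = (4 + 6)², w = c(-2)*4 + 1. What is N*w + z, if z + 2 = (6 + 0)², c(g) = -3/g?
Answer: 734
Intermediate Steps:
z = 34 (z = -2 + (6 + 0)² = -2 + 6² = -2 + 36 = 34)
w = 7 (w = -3/(-2)*4 + 1 = -3*(-½)*4 + 1 = (3/2)*4 + 1 = 6 + 1 = 7)
N = 100 (N = 10² = 100)
N*w + z = 100*7 + 34 = 700 + 34 = 734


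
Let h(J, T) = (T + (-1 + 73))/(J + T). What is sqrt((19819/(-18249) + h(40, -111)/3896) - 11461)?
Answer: I*sqrt(73019087839921423805682)/2523982692 ≈ 107.06*I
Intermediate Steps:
h(J, T) = (72 + T)/(J + T) (h(J, T) = (T + 72)/(J + T) = (72 + T)/(J + T))
sqrt((19819/(-18249) + h(40, -111)/3896) - 11461) = sqrt((19819/(-18249) + ((72 - 111)/(40 - 111))/3896) - 11461) = sqrt((19819*(-1/18249) + (-39/(-71))*(1/3896)) - 11461) = sqrt((-19819/18249 - 1/71*(-39)*(1/3896)) - 11461) = sqrt((-19819/18249 + (39/71)*(1/3896)) - 11461) = sqrt((-19819/18249 + 39/276616) - 11461) = sqrt(-5481540793/5047965384 - 11461) = sqrt(-57860212806817/5047965384) = I*sqrt(73019087839921423805682)/2523982692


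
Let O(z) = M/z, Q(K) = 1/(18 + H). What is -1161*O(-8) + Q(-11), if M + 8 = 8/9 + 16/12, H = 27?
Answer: -75463/90 ≈ -838.48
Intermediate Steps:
M = -52/9 (M = -8 + (8/9 + 16/12) = -8 + (8*(⅑) + 16*(1/12)) = -8 + (8/9 + 4/3) = -8 + 20/9 = -52/9 ≈ -5.7778)
Q(K) = 1/45 (Q(K) = 1/(18 + 27) = 1/45)
O(z) = -52/(9*z)
-1161*O(-8) + Q(-11) = -(-6708)/(-8) + 1/45 = -(-6708)*(-1)/8 + 1/45 = -1161*13/18 + 1/45 = -1677/2 + 1/45 = -75463/90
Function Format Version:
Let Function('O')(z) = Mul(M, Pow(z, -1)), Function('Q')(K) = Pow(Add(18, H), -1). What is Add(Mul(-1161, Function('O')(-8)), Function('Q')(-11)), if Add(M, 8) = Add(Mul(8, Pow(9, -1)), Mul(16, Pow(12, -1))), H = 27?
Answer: Rational(-75463, 90) ≈ -838.48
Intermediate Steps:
M = Rational(-52, 9) (M = Add(-8, Add(Mul(8, Pow(9, -1)), Mul(16, Pow(12, -1)))) = Add(-8, Add(Mul(8, Rational(1, 9)), Mul(16, Rational(1, 12)))) = Add(-8, Add(Rational(8, 9), Rational(4, 3))) = Add(-8, Rational(20, 9)) = Rational(-52, 9) ≈ -5.7778)
Function('Q')(K) = Rational(1, 45) (Function('Q')(K) = Pow(Add(18, 27), -1) = Pow(45, -1) = Rational(1, 45))
Function('O')(z) = Mul(Rational(-52, 9), Pow(z, -1))
Add(Mul(-1161, Function('O')(-8)), Function('Q')(-11)) = Add(Mul(-1161, Mul(Rational(-52, 9), Pow(-8, -1))), Rational(1, 45)) = Add(Mul(-1161, Mul(Rational(-52, 9), Rational(-1, 8))), Rational(1, 45)) = Add(Mul(-1161, Rational(13, 18)), Rational(1, 45)) = Add(Rational(-1677, 2), Rational(1, 45)) = Rational(-75463, 90)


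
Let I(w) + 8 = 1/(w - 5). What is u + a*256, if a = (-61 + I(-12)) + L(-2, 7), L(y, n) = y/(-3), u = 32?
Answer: -891296/51 ≈ -17476.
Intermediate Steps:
I(w) = -8 + 1/(-5 + w) (I(w) = -8 + 1/(w - 5) = -8 + 1/(-5 + w))
L(y, n) = -y/3 (L(y, n) = y*(-⅓) = -y/3)
a = -3488/51 (a = (-61 + (41 - 8*(-12))/(-5 - 12)) - ⅓*(-2) = (-61 + (41 + 96)/(-17)) + ⅔ = (-61 - 1/17*137) + ⅔ = (-61 - 137/17) + ⅔ = -1174/17 + ⅔ = -3488/51 ≈ -68.392)
u + a*256 = 32 - 3488/51*256 = 32 - 892928/51 = -891296/51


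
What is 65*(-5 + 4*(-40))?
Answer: -10725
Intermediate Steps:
65*(-5 + 4*(-40)) = 65*(-5 - 160) = 65*(-165) = -10725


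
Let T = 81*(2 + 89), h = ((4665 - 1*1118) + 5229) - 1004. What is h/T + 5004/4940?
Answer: 1447657/700245 ≈ 2.0674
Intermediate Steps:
h = 7772 (h = ((4665 - 1118) + 5229) - 1004 = (3547 + 5229) - 1004 = 8776 - 1004 = 7772)
T = 7371 (T = 81*91 = 7371)
h/T + 5004/4940 = 7772/7371 + 5004/4940 = 7772*(1/7371) + 5004*(1/4940) = 7772/7371 + 1251/1235 = 1447657/700245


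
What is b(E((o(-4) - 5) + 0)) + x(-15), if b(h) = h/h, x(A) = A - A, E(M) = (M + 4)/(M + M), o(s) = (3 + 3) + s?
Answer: 1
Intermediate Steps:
o(s) = 6 + s
E(M) = (4 + M)/(2*M) (E(M) = (4 + M)/((2*M)) = (4 + M)*(1/(2*M)) = (4 + M)/(2*M))
x(A) = 0
b(h) = 1
b(E((o(-4) - 5) + 0)) + x(-15) = 1 + 0 = 1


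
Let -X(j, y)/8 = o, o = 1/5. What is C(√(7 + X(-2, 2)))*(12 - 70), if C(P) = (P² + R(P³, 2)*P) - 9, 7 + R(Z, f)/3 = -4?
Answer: 1044/5 + 5742*√15/5 ≈ 4656.5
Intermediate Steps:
o = ⅕ (o = 1*(⅕) = ⅕ ≈ 0.20000)
R(Z, f) = -33 (R(Z, f) = -21 + 3*(-4) = -21 - 12 = -33)
X(j, y) = -8/5 (X(j, y) = -8*⅕ = -8/5)
C(P) = -9 + P² - 33*P (C(P) = (P² - 33*P) - 9 = -9 + P² - 33*P)
C(√(7 + X(-2, 2)))*(12 - 70) = (-9 + (√(7 - 8/5))² - 33*√(7 - 8/5))*(12 - 70) = (-9 + (√(27/5))² - 99*√15/5)*(-58) = (-9 + (3*√15/5)² - 99*√15/5)*(-58) = (-9 + 27/5 - 99*√15/5)*(-58) = (-18/5 - 99*√15/5)*(-58) = 1044/5 + 5742*√15/5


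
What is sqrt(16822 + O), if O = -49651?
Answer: I*sqrt(32829) ≈ 181.19*I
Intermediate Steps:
sqrt(16822 + O) = sqrt(16822 - 49651) = sqrt(-32829) = I*sqrt(32829)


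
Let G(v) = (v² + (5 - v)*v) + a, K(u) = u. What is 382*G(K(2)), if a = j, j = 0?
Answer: 3820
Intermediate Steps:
a = 0
G(v) = v² + v*(5 - v) (G(v) = (v² + (5 - v)*v) + 0 = (v² + v*(5 - v)) + 0 = v² + v*(5 - v))
382*G(K(2)) = 382*(5*2) = 382*10 = 3820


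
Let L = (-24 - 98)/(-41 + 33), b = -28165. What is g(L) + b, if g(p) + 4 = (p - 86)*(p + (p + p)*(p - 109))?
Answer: 5537691/32 ≈ 1.7305e+5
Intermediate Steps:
L = 61/4 (L = -122/(-8) = -122*(-⅛) = 61/4 ≈ 15.250)
g(p) = -4 + (-86 + p)*(p + 2*p*(-109 + p)) (g(p) = -4 + (p - 86)*(p + (p + p)*(p - 109)) = -4 + (-86 + p)*(p + (2*p)*(-109 + p)) = -4 + (-86 + p)*(p + 2*p*(-109 + p)))
g(L) + b = (-4 - 389*(61/4)² + 2*(61/4)³ + 18662*(61/4)) - 28165 = (-4 - 389*3721/16 + 2*(226981/64) + 569191/2) - 28165 = (-4 - 1447469/16 + 226981/32 + 569191/2) - 28165 = 6438971/32 - 28165 = 5537691/32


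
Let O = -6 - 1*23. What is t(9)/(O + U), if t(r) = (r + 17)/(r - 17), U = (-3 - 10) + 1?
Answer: 13/164 ≈ 0.079268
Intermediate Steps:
O = -29 (O = -6 - 23 = -29)
U = -12 (U = -13 + 1 = -12)
t(r) = (17 + r)/(-17 + r)
t(9)/(O + U) = ((17 + 9)/(-17 + 9))/(-29 - 12) = (26/(-8))/(-41) = -⅛*26*(-1/41) = -13/4*(-1/41) = 13/164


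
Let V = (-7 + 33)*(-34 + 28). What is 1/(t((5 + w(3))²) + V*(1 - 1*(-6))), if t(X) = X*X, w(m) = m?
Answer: 1/3004 ≈ 0.00033289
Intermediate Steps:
V = -156 (V = 26*(-6) = -156)
t(X) = X²
1/(t((5 + w(3))²) + V*(1 - 1*(-6))) = 1/(((5 + 3)²)² - 156*(1 - 1*(-6))) = 1/((8²)² - 156*(1 + 6)) = 1/(64² - 156*7) = 1/(4096 - 1092) = 1/3004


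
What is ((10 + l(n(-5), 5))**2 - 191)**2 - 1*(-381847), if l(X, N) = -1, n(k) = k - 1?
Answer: 393947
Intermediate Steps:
n(k) = -1 + k
((10 + l(n(-5), 5))**2 - 191)**2 - 1*(-381847) = ((10 - 1)**2 - 191)**2 - 1*(-381847) = (9**2 - 191)**2 + 381847 = (81 - 191)**2 + 381847 = (-110)**2 + 381847 = 12100 + 381847 = 393947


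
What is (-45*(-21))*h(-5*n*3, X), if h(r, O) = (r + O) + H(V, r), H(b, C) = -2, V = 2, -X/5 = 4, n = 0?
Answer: -20790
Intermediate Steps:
X = -20 (X = -5*4 = -20)
h(r, O) = -2 + O + r (h(r, O) = (r + O) - 2 = (O + r) - 2 = -2 + O + r)
(-45*(-21))*h(-5*n*3, X) = (-45*(-21))*(-2 - 20 - 5*0*3) = 945*(-2 - 20 + 0*3) = 945*(-2 - 20 + 0) = 945*(-22) = -20790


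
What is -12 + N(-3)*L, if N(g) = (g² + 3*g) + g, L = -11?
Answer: 21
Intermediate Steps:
N(g) = g² + 4*g
-12 + N(-3)*L = -12 - 3*(4 - 3)*(-11) = -12 - 3*1*(-11) = -12 - 3*(-11) = -12 + 33 = 21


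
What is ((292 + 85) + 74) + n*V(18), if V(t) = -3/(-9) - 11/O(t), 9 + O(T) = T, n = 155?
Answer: 2819/9 ≈ 313.22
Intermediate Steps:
O(T) = -9 + T
V(t) = ⅓ - 11/(-9 + t) (V(t) = -3/(-9) - 11/(-9 + t) = -3*(-⅑) - 11/(-9 + t) = ⅓ - 11/(-9 + t))
((292 + 85) + 74) + n*V(18) = ((292 + 85) + 74) + 155*((-42 + 18)/(3*(-9 + 18))) = (377 + 74) + 155*((⅓)*(-24)/9) = 451 + 155*((⅓)*(⅑)*(-24)) = 451 + 155*(-8/9) = 451 - 1240/9 = 2819/9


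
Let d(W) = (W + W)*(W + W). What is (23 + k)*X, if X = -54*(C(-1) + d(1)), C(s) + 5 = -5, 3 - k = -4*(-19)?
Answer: -16200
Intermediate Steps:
k = -73 (k = 3 - (-4)*(-19) = 3 - 1*76 = 3 - 76 = -73)
C(s) = -10 (C(s) = -5 - 5 = -10)
d(W) = 4*W² (d(W) = (2*W)*(2*W) = 4*W²)
X = 324 (X = -54*(-10 + 4*1²) = -54*(-10 + 4*1) = -54*(-10 + 4) = -54*(-6) = -27*(-12) = 324)
(23 + k)*X = (23 - 73)*324 = -50*324 = -16200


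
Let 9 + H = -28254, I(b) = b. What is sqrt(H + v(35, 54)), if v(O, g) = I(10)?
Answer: I*sqrt(28253) ≈ 168.09*I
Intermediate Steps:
H = -28263 (H = -9 - 28254 = -28263)
v(O, g) = 10
sqrt(H + v(35, 54)) = sqrt(-28263 + 10) = sqrt(-28253) = I*sqrt(28253)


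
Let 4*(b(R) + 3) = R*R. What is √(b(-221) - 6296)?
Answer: √23645/2 ≈ 76.885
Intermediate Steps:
b(R) = -3 + R²/4 (b(R) = -3 + (R*R)/4 = -3 + R²/4)
√(b(-221) - 6296) = √((-3 + (¼)*(-221)²) - 6296) = √((-3 + (¼)*48841) - 6296) = √((-3 + 48841/4) - 6296) = √(48829/4 - 6296) = √(23645/4) = √23645/2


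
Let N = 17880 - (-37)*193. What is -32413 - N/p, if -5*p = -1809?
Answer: -58760222/1809 ≈ -32482.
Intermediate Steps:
N = 25021 (N = 17880 - 1*(-7141) = 17880 + 7141 = 25021)
p = 1809/5 (p = -⅕*(-1809) = 1809/5 ≈ 361.80)
-32413 - N/p = -32413 - 25021/1809/5 = -32413 - 25021*5/1809 = -32413 - 1*125105/1809 = -32413 - 125105/1809 = -58760222/1809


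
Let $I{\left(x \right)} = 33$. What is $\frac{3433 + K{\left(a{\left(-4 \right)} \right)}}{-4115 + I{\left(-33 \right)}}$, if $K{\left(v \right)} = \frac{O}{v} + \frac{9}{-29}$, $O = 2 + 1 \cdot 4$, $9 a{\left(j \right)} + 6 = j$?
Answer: $- \frac{496957}{591890} \approx -0.83961$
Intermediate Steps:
$a{\left(j \right)} = - \frac{2}{3} + \frac{j}{9}$
$O = 6$ ($O = 2 + 4 = 6$)
$K{\left(v \right)} = - \frac{9}{29} + \frac{6}{v}$ ($K{\left(v \right)} = \frac{6}{v} + \frac{9}{-29} = \frac{6}{v} + 9 \left(- \frac{1}{29}\right) = \frac{6}{v} - \frac{9}{29} = - \frac{9}{29} + \frac{6}{v}$)
$\frac{3433 + K{\left(a{\left(-4 \right)} \right)}}{-4115 + I{\left(-33 \right)}} = \frac{3433 + \left(- \frac{9}{29} + \frac{6}{- \frac{2}{3} + \frac{1}{9} \left(-4\right)}\right)}{-4115 + 33} = \frac{3433 + \left(- \frac{9}{29} + \frac{6}{- \frac{2}{3} - \frac{4}{9}}\right)}{-4082} = \left(3433 + \left(- \frac{9}{29} + \frac{6}{- \frac{10}{9}}\right)\right) \left(- \frac{1}{4082}\right) = \left(3433 + \left(- \frac{9}{29} + 6 \left(- \frac{9}{10}\right)\right)\right) \left(- \frac{1}{4082}\right) = \left(3433 - \frac{828}{145}\right) \left(- \frac{1}{4082}\right) = \frac{496957}{145} \left(- \frac{1}{4082}\right) = - \frac{496957}{591890}$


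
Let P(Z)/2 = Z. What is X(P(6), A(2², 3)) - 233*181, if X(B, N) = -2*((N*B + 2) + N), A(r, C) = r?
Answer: -42281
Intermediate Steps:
P(Z) = 2*Z
X(B, N) = -4 - 2*N - 2*B*N (X(B, N) = -2*((B*N + 2) + N) = -2*((2 + B*N) + N) = -2*(2 + N + B*N) = -4 - 2*N - 2*B*N)
X(P(6), A(2², 3)) - 233*181 = (-4 - 2*2² - 2*2*6*2²) - 233*181 = (-4 - 2*4 - 2*12*4) - 42173 = (-4 - 8 - 96) - 42173 = -108 - 42173 = -42281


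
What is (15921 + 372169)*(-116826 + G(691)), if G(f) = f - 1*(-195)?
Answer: -44995154600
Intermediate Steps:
G(f) = 195 + f (G(f) = f + 195 = 195 + f)
(15921 + 372169)*(-116826 + G(691)) = (15921 + 372169)*(-116826 + (195 + 691)) = 388090*(-116826 + 886) = 388090*(-115940) = -44995154600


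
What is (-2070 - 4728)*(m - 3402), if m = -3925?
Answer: 49808946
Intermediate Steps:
(-2070 - 4728)*(m - 3402) = (-2070 - 4728)*(-3925 - 3402) = -6798*(-7327) = 49808946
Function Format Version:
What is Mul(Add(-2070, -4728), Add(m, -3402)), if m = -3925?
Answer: 49808946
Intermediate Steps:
Mul(Add(-2070, -4728), Add(m, -3402)) = Mul(Add(-2070, -4728), Add(-3925, -3402)) = Mul(-6798, -7327) = 49808946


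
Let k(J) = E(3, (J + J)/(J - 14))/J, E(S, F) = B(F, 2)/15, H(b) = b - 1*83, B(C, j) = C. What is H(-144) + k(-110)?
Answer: -211111/930 ≈ -227.00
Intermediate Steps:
H(b) = -83 + b (H(b) = b - 83 = -83 + b)
E(S, F) = F/15
k(J) = 2/(15*(-14 + J)) (k(J) = (((J + J)/(J - 14))/15)/J = (((2*J)/(-14 + J))/15)/J = ((2*J/(-14 + J))/15)/J = (2*J/(15*(-14 + J)))/J = 2/(15*(-14 + J)))
H(-144) + k(-110) = (-83 - 144) + 2/(15*(-14 - 110)) = -227 + (2/15)/(-124) = -227 + (2/15)*(-1/124) = -227 - 1/930 = -211111/930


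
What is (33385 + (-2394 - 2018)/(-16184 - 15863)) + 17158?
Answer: 1619755933/32047 ≈ 50543.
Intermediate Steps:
(33385 + (-2394 - 2018)/(-16184 - 15863)) + 17158 = (33385 - 4412/(-32047)) + 17158 = (33385 - 4412*(-1/32047)) + 17158 = (33385 + 4412/32047) + 17158 = 1069893507/32047 + 17158 = 1619755933/32047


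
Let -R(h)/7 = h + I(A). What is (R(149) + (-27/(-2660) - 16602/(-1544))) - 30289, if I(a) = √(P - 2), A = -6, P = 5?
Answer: -4019924196/128345 - 7*√3 ≈ -31333.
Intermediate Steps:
I(a) = √3 (I(a) = √(5 - 2) = √3)
R(h) = -7*h - 7*√3 (R(h) = -7*(h + √3) = -7*h - 7*√3)
(R(149) + (-27/(-2660) - 16602/(-1544))) - 30289 = ((-7*149 - 7*√3) + (-27/(-2660) - 16602/(-1544))) - 30289 = ((-1043 - 7*√3) + (-27*(-1/2660) - 16602*(-1/1544))) - 30289 = ((-1043 - 7*√3) + (27/2660 + 8301/772)) - 30289 = ((-1043 - 7*√3) + 1381344/128345) - 30289 = (-132482491/128345 - 7*√3) - 30289 = -4019924196/128345 - 7*√3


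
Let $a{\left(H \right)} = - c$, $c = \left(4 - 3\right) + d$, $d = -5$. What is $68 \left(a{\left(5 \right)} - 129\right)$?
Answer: $-8500$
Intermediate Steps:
$c = -4$ ($c = \left(4 - 3\right) - 5 = 1 - 5 = -4$)
$a{\left(H \right)} = 4$ ($a{\left(H \right)} = \left(-1\right) \left(-4\right) = 4$)
$68 \left(a{\left(5 \right)} - 129\right) = 68 \left(4 - 129\right) = 68 \left(-125\right) = -8500$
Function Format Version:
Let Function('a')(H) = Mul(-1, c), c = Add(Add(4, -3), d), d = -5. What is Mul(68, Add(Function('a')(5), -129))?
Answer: -8500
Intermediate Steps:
c = -4 (c = Add(Add(4, -3), -5) = Add(1, -5) = -4)
Function('a')(H) = 4 (Function('a')(H) = Mul(-1, -4) = 4)
Mul(68, Add(Function('a')(5), -129)) = Mul(68, Add(4, -129)) = Mul(68, -125) = -8500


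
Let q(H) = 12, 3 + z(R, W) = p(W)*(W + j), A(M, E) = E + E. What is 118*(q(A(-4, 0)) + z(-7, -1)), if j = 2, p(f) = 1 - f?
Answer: 1298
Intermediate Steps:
A(M, E) = 2*E
z(R, W) = -3 + (1 - W)*(2 + W) (z(R, W) = -3 + (1 - W)*(W + 2) = -3 + (1 - W)*(2 + W))
118*(q(A(-4, 0)) + z(-7, -1)) = 118*(12 + (-1 - 1*(-1) - 1*(-1)²)) = 118*(12 + (-1 + 1 - 1*1)) = 118*(12 + (-1 + 1 - 1)) = 118*(12 - 1) = 118*11 = 1298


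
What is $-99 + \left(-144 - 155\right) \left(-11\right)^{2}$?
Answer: $-36278$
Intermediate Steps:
$-99 + \left(-144 - 155\right) \left(-11\right)^{2} = -99 + \left(-144 - 155\right) 121 = -99 - 36179 = -36278$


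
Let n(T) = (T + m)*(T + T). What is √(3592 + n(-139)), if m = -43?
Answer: 2*√13547 ≈ 232.78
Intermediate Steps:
n(T) = 2*T*(-43 + T) (n(T) = (T - 43)*(T + T) = (-43 + T)*(2*T) = 2*T*(-43 + T))
√(3592 + n(-139)) = √(3592 + 2*(-139)*(-43 - 139)) = √(3592 + 2*(-139)*(-182)) = √(3592 + 50596) = √54188 = 2*√13547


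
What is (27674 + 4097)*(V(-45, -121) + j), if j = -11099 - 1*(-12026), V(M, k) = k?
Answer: 25607426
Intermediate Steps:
j = 927 (j = -11099 + 12026 = 927)
(27674 + 4097)*(V(-45, -121) + j) = (27674 + 4097)*(-121 + 927) = 31771*806 = 25607426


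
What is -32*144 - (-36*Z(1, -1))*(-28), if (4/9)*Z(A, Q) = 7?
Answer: -20484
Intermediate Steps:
Z(A, Q) = 63/4 (Z(A, Q) = (9/4)*7 = 63/4)
-32*144 - (-36*Z(1, -1))*(-28) = -32*144 - (-36*63/4)*(-28) = -4608 - (-567)*(-28) = -4608 - 1*15876 = -4608 - 15876 = -20484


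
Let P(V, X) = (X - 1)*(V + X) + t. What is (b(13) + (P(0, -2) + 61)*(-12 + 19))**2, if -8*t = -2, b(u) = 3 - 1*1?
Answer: 3575881/16 ≈ 2.2349e+5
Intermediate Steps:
b(u) = 2 (b(u) = 3 - 1 = 2)
t = 1/4 (t = -1/8*(-2) = 1/4 ≈ 0.25000)
P(V, X) = 1/4 + (-1 + X)*(V + X) (P(V, X) = (X - 1)*(V + X) + 1/4 = (-1 + X)*(V + X) + 1/4 = 1/4 + (-1 + X)*(V + X))
(b(13) + (P(0, -2) + 61)*(-12 + 19))**2 = (2 + ((1/4 + (-2)**2 - 1*0 - 1*(-2) + 0*(-2)) + 61)*(-12 + 19))**2 = (2 + ((1/4 + 4 + 0 + 2 + 0) + 61)*7)**2 = (2 + (25/4 + 61)*7)**2 = (2 + (269/4)*7)**2 = (2 + 1883/4)**2 = (1891/4)**2 = 3575881/16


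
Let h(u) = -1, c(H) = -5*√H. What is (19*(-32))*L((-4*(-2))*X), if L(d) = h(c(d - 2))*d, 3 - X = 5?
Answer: -9728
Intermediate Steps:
X = -2 (X = 3 - 1*5 = 3 - 5 = -2)
L(d) = -d
(19*(-32))*L((-4*(-2))*X) = (19*(-32))*(-(-4*(-2))*(-2)) = -(-608)*8*(-2) = -(-608)*(-16) = -608*16 = -9728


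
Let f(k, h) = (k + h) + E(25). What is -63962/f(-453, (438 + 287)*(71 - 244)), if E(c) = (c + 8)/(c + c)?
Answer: 3198100/6293867 ≈ 0.50813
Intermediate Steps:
E(c) = (8 + c)/(2*c) (E(c) = (8 + c)/((2*c)) = (8 + c)*(1/(2*c)) = (8 + c)/(2*c))
f(k, h) = 33/50 + h + k (f(k, h) = (k + h) + (½)*(8 + 25)/25 = (h + k) + (½)*(1/25)*33 = (h + k) + 33/50 = 33/50 + h + k)
-63962/f(-453, (438 + 287)*(71 - 244)) = -63962/(33/50 + (438 + 287)*(71 - 244) - 453) = -63962/(33/50 + 725*(-173) - 453) = -63962/(33/50 - 125425 - 453) = -63962/(-6293867/50) = -63962*(-50/6293867) = 3198100/6293867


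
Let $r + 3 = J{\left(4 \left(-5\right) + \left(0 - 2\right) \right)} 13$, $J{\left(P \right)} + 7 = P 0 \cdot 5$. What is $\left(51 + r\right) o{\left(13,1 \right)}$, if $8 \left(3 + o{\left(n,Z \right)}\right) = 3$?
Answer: $\frac{903}{8} \approx 112.88$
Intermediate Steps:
$o{\left(n,Z \right)} = - \frac{21}{8}$ ($o{\left(n,Z \right)} = -3 + \frac{1}{8} \cdot 3 = -3 + \frac{3}{8} = - \frac{21}{8}$)
$J{\left(P \right)} = -7$ ($J{\left(P \right)} = -7 + P 0 \cdot 5 = -7 + 0 \cdot 5 = -7 + 0 = -7$)
$r = -94$ ($r = -3 - 91 = -94$)
$\left(51 + r\right) o{\left(13,1 \right)} = \left(51 - 94\right) \left(- \frac{21}{8}\right) = \left(-43\right) \left(- \frac{21}{8}\right) = \frac{903}{8}$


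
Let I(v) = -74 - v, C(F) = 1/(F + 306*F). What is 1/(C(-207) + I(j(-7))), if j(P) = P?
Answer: -63549/4257784 ≈ -0.014925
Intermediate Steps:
C(F) = 1/(307*F)
1/(C(-207) + I(j(-7))) = 1/((1/307)/(-207) + (-74 - 1*(-7))) = 1/((1/307)*(-1/207) + (-74 + 7)) = 1/(-1/63549 - 67) = 1/(-4257784/63549) = -63549/4257784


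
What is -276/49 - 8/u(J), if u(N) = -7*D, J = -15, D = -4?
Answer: -290/49 ≈ -5.9184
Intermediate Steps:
u(N) = 28 (u(N) = -7*(-4) = 28)
-276/49 - 8/u(J) = -276/49 - 8/28 = -276*1/49 - 8*1/28 = -276/49 - 2/7 = -290/49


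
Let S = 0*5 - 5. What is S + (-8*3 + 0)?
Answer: -29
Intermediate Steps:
S = -5 (S = 0 - 5 = -5)
S + (-8*3 + 0) = -5 + (-8*3 + 0) = -5 + (-24 + 0) = -5 - 24 = -29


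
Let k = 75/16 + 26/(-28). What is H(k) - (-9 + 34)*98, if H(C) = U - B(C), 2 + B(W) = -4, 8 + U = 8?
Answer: -2444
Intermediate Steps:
U = 0 (U = -8 + 8 = 0)
k = 421/112 (k = 75*(1/16) + 26*(-1/28) = 75/16 - 13/14 = 421/112 ≈ 3.7589)
B(W) = -6 (B(W) = -2 - 4 = -6)
H(C) = 6 (H(C) = 0 - 1*(-6) = 0 + 6 = 6)
H(k) - (-9 + 34)*98 = 6 - (-9 + 34)*98 = 6 - 25*98 = 6 - 1*2450 = 6 - 2450 = -2444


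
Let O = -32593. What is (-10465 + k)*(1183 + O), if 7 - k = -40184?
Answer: -933693660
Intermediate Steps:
k = 40191 (k = 7 - 1*(-40184) = 7 + 40184 = 40191)
(-10465 + k)*(1183 + O) = (-10465 + 40191)*(1183 - 32593) = 29726*(-31410) = -933693660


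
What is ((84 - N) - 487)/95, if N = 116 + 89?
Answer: -32/5 ≈ -6.4000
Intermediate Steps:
N = 205
((84 - N) - 487)/95 = ((84 - 1*205) - 487)/95 = ((84 - 205) - 487)*(1/95) = (-121 - 487)*(1/95) = -608*1/95 = -32/5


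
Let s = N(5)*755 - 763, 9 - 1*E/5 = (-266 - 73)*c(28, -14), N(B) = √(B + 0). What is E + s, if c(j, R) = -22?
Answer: -38008 + 755*√5 ≈ -36320.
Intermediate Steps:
N(B) = √B
E = -37245 (E = 45 - 5*(-266 - 73)*(-22) = 45 - (-1695)*(-22) = 45 - 5*7458 = 45 - 37290 = -37245)
s = -763 + 755*√5 (s = √5*755 - 763 = 755*√5 - 763 = -763 + 755*√5 ≈ 925.23)
E + s = -37245 + (-763 + 755*√5) = -38008 + 755*√5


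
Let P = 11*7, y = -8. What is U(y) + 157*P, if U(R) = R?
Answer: 12081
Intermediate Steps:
P = 77
U(y) + 157*P = -8 + 157*77 = -8 + 12089 = 12081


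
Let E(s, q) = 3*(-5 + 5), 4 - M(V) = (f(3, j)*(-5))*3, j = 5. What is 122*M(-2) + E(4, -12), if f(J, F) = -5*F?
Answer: -45262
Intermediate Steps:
M(V) = -371 (M(V) = 4 - -5*5*(-5)*3 = 4 - (-25*(-5))*3 = 4 - 125*3 = 4 - 1*375 = 4 - 375 = -371)
E(s, q) = 0 (E(s, q) = 3*0 = 0)
122*M(-2) + E(4, -12) = 122*(-371) + 0 = -45262 + 0 = -45262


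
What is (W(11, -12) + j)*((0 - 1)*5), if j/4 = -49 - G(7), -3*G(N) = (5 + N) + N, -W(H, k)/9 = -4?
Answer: 2020/3 ≈ 673.33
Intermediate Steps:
W(H, k) = 36 (W(H, k) = -9*(-4) = 36)
G(N) = -5/3 - 2*N/3 (G(N) = -((5 + N) + N)/3 = -(5 + 2*N)/3 = -5/3 - 2*N/3)
j = -512/3 (j = 4*(-49 - (-5/3 - ⅔*7)) = 4*(-49 - (-5/3 - 14/3)) = 4*(-49 - 1*(-19/3)) = 4*(-49 + 19/3) = 4*(-128/3) = -512/3 ≈ -170.67)
(W(11, -12) + j)*((0 - 1)*5) = (36 - 512/3)*((0 - 1)*5) = -(-404)*5/3 = -404/3*(-5) = 2020/3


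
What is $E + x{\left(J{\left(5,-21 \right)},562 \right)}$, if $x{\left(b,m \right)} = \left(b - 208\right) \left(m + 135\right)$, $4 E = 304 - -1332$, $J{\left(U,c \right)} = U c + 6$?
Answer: $-213570$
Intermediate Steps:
$J{\left(U,c \right)} = 6 + U c$
$E = 409$ ($E = \frac{304 - -1332}{4} = \frac{304 + 1332}{4} = \frac{1}{4} \cdot 1636 = 409$)
$x{\left(b,m \right)} = \left(-208 + b\right) \left(135 + m\right)$
$E + x{\left(J{\left(5,-21 \right)},562 \right)} = 409 + \left(-28080 - 116896 + 135 \left(6 + 5 \left(-21\right)\right) + \left(6 + 5 \left(-21\right)\right) 562\right) = 409 + \left(-28080 - 116896 + 135 \left(6 - 105\right) + \left(6 - 105\right) 562\right) = 409 - 213979 = -213570$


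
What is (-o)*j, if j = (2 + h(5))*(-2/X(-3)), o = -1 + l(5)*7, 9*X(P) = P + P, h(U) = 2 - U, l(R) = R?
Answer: 102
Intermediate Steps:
X(P) = 2*P/9 (X(P) = (P + P)/9 = (2*P)/9 = 2*P/9)
o = 34 (o = -1 + 5*7 = -1 + 35 = 34)
j = -3 (j = (2 + (2 - 1*5))*(-2/((2/9)*(-3))) = (2 + (2 - 5))*(-2/(-⅔)) = (2 - 3)*(-2*(-3/2)) = -1*3 = -3)
(-o)*j = -1*34*(-3) = -34*(-3) = 102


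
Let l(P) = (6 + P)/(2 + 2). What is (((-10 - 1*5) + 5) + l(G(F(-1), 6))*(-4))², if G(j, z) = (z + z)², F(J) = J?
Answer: 25600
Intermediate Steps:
G(j, z) = 4*z² (G(j, z) = (2*z)² = 4*z²)
l(P) = 3/2 + P/4 (l(P) = (6 + P)/4 = (6 + P)*(¼) = 3/2 + P/4)
(((-10 - 1*5) + 5) + l(G(F(-1), 6))*(-4))² = (((-10 - 1*5) + 5) + (3/2 + (4*6²)/4)*(-4))² = (((-10 - 5) + 5) + (3/2 + (4*36)/4)*(-4))² = ((-15 + 5) + (3/2 + (¼)*144)*(-4))² = (-10 + (3/2 + 36)*(-4))² = (-10 + (75/2)*(-4))² = (-10 - 150)² = (-160)² = 25600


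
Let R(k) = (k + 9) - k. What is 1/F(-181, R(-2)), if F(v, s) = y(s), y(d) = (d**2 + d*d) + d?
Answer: 1/171 ≈ 0.0058480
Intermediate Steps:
R(k) = 9 (R(k) = (9 + k) - k = 9)
y(d) = d + 2*d**2 (y(d) = (d**2 + d**2) + d = 2*d**2 + d = d + 2*d**2)
F(v, s) = s*(1 + 2*s)
1/F(-181, R(-2)) = 1/(9*(1 + 2*9)) = 1/(9*(1 + 18)) = 1/(9*19) = 1/171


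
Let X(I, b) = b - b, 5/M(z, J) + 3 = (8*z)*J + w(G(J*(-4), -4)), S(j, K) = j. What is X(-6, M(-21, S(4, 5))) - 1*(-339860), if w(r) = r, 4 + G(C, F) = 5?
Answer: 339860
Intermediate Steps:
G(C, F) = 1 (G(C, F) = -4 + 5 = 1)
M(z, J) = 5/(-2 + 8*J*z) (M(z, J) = 5/(-3 + ((8*z)*J + 1)) = 5/(-3 + (8*J*z + 1)) = 5/(-3 + (1 + 8*J*z)) = 5/(-2 + 8*J*z))
X(I, b) = 0
X(-6, M(-21, S(4, 5))) - 1*(-339860) = 0 - 1*(-339860) = 0 + 339860 = 339860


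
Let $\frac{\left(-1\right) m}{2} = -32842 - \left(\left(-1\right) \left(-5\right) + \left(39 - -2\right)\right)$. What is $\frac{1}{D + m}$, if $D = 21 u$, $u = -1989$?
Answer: $\frac{1}{24007} \approx 4.1655 \cdot 10^{-5}$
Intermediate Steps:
$m = 65776$ ($m = - 2 \left(-32842 - \left(\left(-1\right) \left(-5\right) + \left(39 - -2\right)\right)\right) = - 2 \left(-32842 - \left(5 + \left(39 + 2\right)\right)\right) = - 2 \left(-32842 - \left(5 + 41\right)\right) = - 2 \left(-32842 - 46\right) = \left(-2\right) \left(-32888\right) = 65776$)
$D = -41769$ ($D = 21 \left(-1989\right) = -41769$)
$\frac{1}{D + m} = \frac{1}{-41769 + 65776} = \frac{1}{24007}$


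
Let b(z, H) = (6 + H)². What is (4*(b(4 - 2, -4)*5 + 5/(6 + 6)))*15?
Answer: 1225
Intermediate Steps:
(4*(b(4 - 2, -4)*5 + 5/(6 + 6)))*15 = (4*((6 - 4)²*5 + 5/(6 + 6)))*15 = (4*(2²*5 + 5/12))*15 = (4*(4*5 + 5*(1/12)))*15 = (4*(20 + 5/12))*15 = (4*(245/12))*15 = (245/3)*15 = 1225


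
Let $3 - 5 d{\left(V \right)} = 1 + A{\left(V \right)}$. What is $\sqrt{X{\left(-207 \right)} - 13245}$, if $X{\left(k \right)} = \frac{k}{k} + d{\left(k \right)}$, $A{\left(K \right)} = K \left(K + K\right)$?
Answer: $\frac{2 i \sqrt{189895}}{5} \approx 174.31 i$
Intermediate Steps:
$A{\left(K \right)} = 2 K^{2}$ ($A{\left(K \right)} = K 2 K = 2 K^{2}$)
$d{\left(V \right)} = \frac{2}{5} - \frac{2 V^{2}}{5}$ ($d{\left(V \right)} = \frac{3}{5} - \frac{1 + 2 V^{2}}{5} = \frac{3}{5} - \left(\frac{1}{5} + \frac{2 V^{2}}{5}\right) = \frac{2}{5} - \frac{2 V^{2}}{5}$)
$X{\left(k \right)} = \frac{7}{5} - \frac{2 k^{2}}{5}$ ($X{\left(k \right)} = \frac{k}{k} - \left(- \frac{2}{5} + \frac{2 k^{2}}{5}\right) = 1 - \left(- \frac{2}{5} + \frac{2 k^{2}}{5}\right) = \frac{7}{5} - \frac{2 k^{2}}{5}$)
$\sqrt{X{\left(-207 \right)} - 13245} = \sqrt{\left(\frac{7}{5} - \frac{2 \left(-207\right)^{2}}{5}\right) - 13245} = \sqrt{\left(\frac{7}{5} - \frac{85698}{5}\right) - 13245} = \sqrt{- \frac{85691}{5} - 13245} = \sqrt{- \frac{151916}{5}} = \frac{2 i \sqrt{189895}}{5}$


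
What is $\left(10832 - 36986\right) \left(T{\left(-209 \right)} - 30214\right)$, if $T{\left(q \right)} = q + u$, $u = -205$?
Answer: $801044712$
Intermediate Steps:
$T{\left(q \right)} = -205 + q$ ($T{\left(q \right)} = q - 205 = -205 + q$)
$\left(10832 - 36986\right) \left(T{\left(-209 \right)} - 30214\right) = \left(10832 - 36986\right) \left(\left(-205 - 209\right) - 30214\right) = - 26154 \left(-414 - 30214\right) = \left(-26154\right) \left(-30628\right) = 801044712$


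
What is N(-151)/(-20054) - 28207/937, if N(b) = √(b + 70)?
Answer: -28207/937 - 9*I/20054 ≈ -30.104 - 0.00044879*I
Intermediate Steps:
N(b) = √(70 + b)
N(-151)/(-20054) - 28207/937 = √(70 - 151)/(-20054) - 28207/937 = √(-81)*(-1/20054) - 28207*1/937 = (9*I)*(-1/20054) - 28207/937 = -9*I/20054 - 28207/937 = -28207/937 - 9*I/20054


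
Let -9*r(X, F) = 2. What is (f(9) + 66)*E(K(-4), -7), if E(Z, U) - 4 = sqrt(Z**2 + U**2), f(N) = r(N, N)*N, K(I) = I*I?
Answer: 256 + 64*sqrt(305) ≈ 1373.7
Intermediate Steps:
r(X, F) = -2/9 (r(X, F) = -1/9*2 = -2/9)
K(I) = I**2
f(N) = -2*N/9
E(Z, U) = 4 + sqrt(U**2 + Z**2) (E(Z, U) = 4 + sqrt(Z**2 + U**2) = 4 + sqrt(U**2 + Z**2))
(f(9) + 66)*E(K(-4), -7) = (-2/9*9 + 66)*(4 + sqrt((-7)**2 + ((-4)**2)**2)) = (-2 + 66)*(4 + sqrt(49 + 16**2)) = 64*(4 + sqrt(49 + 256)) = 64*(4 + sqrt(305)) = 256 + 64*sqrt(305)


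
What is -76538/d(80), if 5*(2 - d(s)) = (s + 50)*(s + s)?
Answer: 497/27 ≈ 18.407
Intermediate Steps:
d(s) = 2 - 2*s*(50 + s)/5 (d(s) = 2 - (s + 50)*(s + s)/5 = 2 - (50 + s)*2*s/5 = 2 - 2*s*(50 + s)/5)
-76538/d(80) = -76538/(2 - 20*80 - ⅖*80²) = -76538/(2 - 1600 - ⅖*6400) = -76538/(2 - 1600 - 2560) = -76538/(-4158) = -76538*(-1/4158) = 497/27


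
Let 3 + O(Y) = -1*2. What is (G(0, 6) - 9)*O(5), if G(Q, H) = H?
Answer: 15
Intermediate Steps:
O(Y) = -5 (O(Y) = -3 - 1*2 = -3 - 2 = -5)
(G(0, 6) - 9)*O(5) = (6 - 9)*(-5) = -3*(-5) = 15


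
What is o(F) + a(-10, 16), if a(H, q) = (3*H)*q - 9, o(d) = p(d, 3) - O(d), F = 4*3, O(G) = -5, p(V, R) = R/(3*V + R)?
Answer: -6291/13 ≈ -483.92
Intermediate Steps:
p(V, R) = R/(R + 3*V)
F = 12
o(d) = 5 + 3/(3 + 3*d) (o(d) = 3/(3 + 3*d) - 1*(-5) = 3/(3 + 3*d) + 5 = 5 + 3/(3 + 3*d))
a(H, q) = -9 + 3*H*q (a(H, q) = 3*H*q - 9 = -9 + 3*H*q)
o(F) + a(-10, 16) = (6 + 5*12)/(1 + 12) + (-9 + 3*(-10)*16) = (6 + 60)/13 + (-9 - 480) = (1/13)*66 - 489 = 66/13 - 489 = -6291/13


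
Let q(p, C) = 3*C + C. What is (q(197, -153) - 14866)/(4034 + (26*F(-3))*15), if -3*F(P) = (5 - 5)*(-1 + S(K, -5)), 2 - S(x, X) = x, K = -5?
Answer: -7739/2017 ≈ -3.8369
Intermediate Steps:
S(x, X) = 2 - x
F(P) = 0 (F(P) = -(5 - 5)*(-1 + (2 - 1*(-5)))/3 = -0*(-1 + (2 + 5)) = -0*(-1 + 7) = -0*6 = -⅓*0 = 0)
q(p, C) = 4*C
(q(197, -153) - 14866)/(4034 + (26*F(-3))*15) = (4*(-153) - 14866)/(4034 + (26*0)*15) = (-612 - 14866)/(4034 + 0*15) = -15478/(4034 + 0) = -15478/4034 = -15478*1/4034 = -7739/2017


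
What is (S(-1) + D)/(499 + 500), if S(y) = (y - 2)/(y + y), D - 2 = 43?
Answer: 31/666 ≈ 0.046547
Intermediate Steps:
D = 45 (D = 2 + 43 = 45)
S(y) = (-2 + y)/(2*y) (S(y) = (-2 + y)/((2*y)) = (-2 + y)*(1/(2*y)) = (-2 + y)/(2*y))
(S(-1) + D)/(499 + 500) = ((½)*(-2 - 1)/(-1) + 45)/(499 + 500) = ((½)*(-1)*(-3) + 45)/999 = (3/2 + 45)*(1/999) = (93/2)*(1/999) = 31/666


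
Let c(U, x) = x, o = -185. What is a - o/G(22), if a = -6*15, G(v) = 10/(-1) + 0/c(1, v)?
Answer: -217/2 ≈ -108.50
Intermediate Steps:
G(v) = -10 (G(v) = 10/(-1) + 0/v = 10*(-1) + 0 = -10 + 0 = -10)
a = -90
a - o/G(22) = -90 - (-185)/(-10) = -90 - (-185)*(-1)/10 = -90 - 1*37/2 = -90 - 37/2 = -217/2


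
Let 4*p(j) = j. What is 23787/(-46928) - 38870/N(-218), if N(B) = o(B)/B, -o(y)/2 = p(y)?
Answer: 3648158933/46928 ≈ 77740.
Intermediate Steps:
p(j) = j/4
o(y) = -y/2
N(B) = -½ (N(B) = (-B/2)/B = -½)
23787/(-46928) - 38870/N(-218) = 23787/(-46928) - 38870/(-½) = 23787*(-1/46928) - 38870*(-2) = -23787/46928 + 77740 = 3648158933/46928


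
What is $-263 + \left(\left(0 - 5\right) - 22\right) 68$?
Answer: $-2099$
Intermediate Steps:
$-263 + \left(\left(0 - 5\right) - 22\right) 68 = -263 + \left(-5 - 22\right) 68 = -263 - 1836 = -2099$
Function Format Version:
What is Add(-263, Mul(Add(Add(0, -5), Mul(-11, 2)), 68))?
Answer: -2099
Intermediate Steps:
Add(-263, Mul(Add(Add(0, -5), Mul(-11, 2)), 68)) = Add(-263, Mul(Add(-5, -22), 68)) = Add(-263, Mul(-27, 68)) = Add(-263, -1836) = -2099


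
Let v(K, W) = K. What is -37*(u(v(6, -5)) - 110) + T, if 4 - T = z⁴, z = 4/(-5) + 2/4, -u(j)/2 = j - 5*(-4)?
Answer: 59979919/10000 ≈ 5998.0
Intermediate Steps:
u(j) = -40 - 2*j (u(j) = -2*(j - 5*(-4)) = -2*(j + 20) = -2*(20 + j) = -40 - 2*j)
z = -3/10 (z = 4*(-⅕) + 2*(¼) = -⅘ + ½ = -3/10 ≈ -0.30000)
T = 39919/10000 (T = 4 - (-3/10)⁴ = 4 - 1*81/10000 = 4 - 81/10000 = 39919/10000 ≈ 3.9919)
-37*(u(v(6, -5)) - 110) + T = -37*((-40 - 2*6) - 110) + 39919/10000 = -37*((-40 - 12) - 110) + 39919/10000 = -37*(-52 - 110) + 39919/10000 = -37*(-162) + 39919/10000 = 5994 + 39919/10000 = 59979919/10000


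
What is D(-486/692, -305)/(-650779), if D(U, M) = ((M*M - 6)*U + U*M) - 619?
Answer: 11371838/112584767 ≈ 0.10101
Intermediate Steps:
D(U, M) = -619 + M*U + U*(-6 + M²) (D(U, M) = ((M² - 6)*U + M*U) - 619 = ((-6 + M²)*U + M*U) - 619 = (U*(-6 + M²) + M*U) - 619 = (M*U + U*(-6 + M²)) - 619 = -619 + M*U + U*(-6 + M²))
D(-486/692, -305)/(-650779) = (-619 - (-2916)/692 - (-148230)/692 - 486/692*(-305)²)/(-650779) = (-619 - (-2916)/692 - (-148230)/692 - 486*1/692*93025)*(-1/650779) = (-619 - 6*(-243/346) - 305*(-243/346) - 243/346*93025)*(-1/650779) = (-619 + 729/173 + 74115/346 - 22605075/346)*(-1/650779) = -11371838/173*(-1/650779) = 11371838/112584767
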